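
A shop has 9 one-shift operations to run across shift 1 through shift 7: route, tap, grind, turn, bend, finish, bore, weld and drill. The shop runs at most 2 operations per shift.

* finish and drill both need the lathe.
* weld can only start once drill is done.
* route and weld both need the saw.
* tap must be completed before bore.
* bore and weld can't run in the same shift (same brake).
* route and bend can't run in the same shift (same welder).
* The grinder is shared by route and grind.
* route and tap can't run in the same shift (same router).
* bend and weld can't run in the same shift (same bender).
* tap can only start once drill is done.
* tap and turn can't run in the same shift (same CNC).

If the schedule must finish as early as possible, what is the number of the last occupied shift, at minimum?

The precedence chain requires at least 3 distinct shifts.
With at most 2 per shift and 9 operations, at least 5 shifts are needed.
5 works (last occupied shift: shift 5): for example finish=shift 5, weld=shift 2, bore=shift 3, grind=shift 3, tap=shift 2, route=shift 1, turn=shift 4, bend=shift 4, drill=shift 1.

shift 5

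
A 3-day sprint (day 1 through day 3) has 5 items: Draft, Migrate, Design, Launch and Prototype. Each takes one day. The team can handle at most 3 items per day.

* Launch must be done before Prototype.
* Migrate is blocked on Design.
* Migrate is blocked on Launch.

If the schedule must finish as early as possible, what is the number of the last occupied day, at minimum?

day 2

The precedence chain requires at least 2 distinct days.
With at most 3 per day and 5 work items, at least 2 days are needed.
2 works (last occupied day: day 2): for example Launch in day 1; Prototype in day 2; Design in day 1; Migrate in day 2; Draft in day 1.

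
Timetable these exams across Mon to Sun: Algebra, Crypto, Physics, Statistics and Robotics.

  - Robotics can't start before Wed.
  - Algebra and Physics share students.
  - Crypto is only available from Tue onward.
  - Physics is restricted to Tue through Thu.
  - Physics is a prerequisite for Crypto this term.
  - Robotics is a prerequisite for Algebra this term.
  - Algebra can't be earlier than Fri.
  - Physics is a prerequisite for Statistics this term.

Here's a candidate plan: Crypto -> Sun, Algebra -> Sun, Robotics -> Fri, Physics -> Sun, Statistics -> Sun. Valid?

Algebra can't be earlier than Fri — holds.
Physics is a prerequisite for Crypto this term — violated.
Algebra and Physics share students — violated.
Robotics can't start before Wed — holds.
Physics is restricted to Tue through Thu — violated.
Robotics is a prerequisite for Algebra this term — holds.
Physics is a prerequisite for Statistics this term — violated.
Crypto is only available from Tue onward — holds.

Invalid. Physics is restricted to Tue through Thu.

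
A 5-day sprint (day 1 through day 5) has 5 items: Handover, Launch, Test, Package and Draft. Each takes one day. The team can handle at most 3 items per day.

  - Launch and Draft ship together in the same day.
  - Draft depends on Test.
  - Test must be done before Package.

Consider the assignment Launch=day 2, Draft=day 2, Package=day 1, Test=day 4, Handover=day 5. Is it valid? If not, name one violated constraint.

No — it violates: Test must be done before Package

Launch and Draft ship together in the same day — holds.
Draft depends on Test — violated.
Test must be done before Package — violated.
The team can handle at most 3 items per day — holds.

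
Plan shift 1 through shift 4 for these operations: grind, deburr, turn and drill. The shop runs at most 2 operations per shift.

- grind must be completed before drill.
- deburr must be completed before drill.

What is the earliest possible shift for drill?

Precedence pushes drill to at least shift 2.
drill at shift 2 is achievable: turn -> shift 2; grind -> shift 1; drill -> shift 2; deburr -> shift 1.

shift 2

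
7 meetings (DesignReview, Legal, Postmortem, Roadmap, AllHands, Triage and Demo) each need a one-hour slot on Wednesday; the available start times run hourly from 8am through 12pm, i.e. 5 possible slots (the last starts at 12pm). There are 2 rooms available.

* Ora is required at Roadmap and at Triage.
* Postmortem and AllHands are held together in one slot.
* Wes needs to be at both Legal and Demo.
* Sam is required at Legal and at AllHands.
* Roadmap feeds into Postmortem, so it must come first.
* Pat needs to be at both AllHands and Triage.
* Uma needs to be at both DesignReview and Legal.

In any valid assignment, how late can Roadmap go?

11am

Downstream work caps Roadmap at 11am.
Roadmap at 11am is achievable: Legal in 9am, Roadmap in 11am, DesignReview in 8am, Demo in 10am, Postmortem in 12pm, Triage in 8am, AllHands in 12pm.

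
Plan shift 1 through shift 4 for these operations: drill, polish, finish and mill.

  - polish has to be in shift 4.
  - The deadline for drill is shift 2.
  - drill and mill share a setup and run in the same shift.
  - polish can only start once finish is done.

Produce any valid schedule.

polish -> shift 4; drill -> shift 1; finish -> shift 1; mill -> shift 1

Checking: finish(shift 1) before polish(shift 4); drill = mill = shift 1; polish=shift 4 in [shift 4,shift 4]; drill=shift 1 in [shift 1,shift 2].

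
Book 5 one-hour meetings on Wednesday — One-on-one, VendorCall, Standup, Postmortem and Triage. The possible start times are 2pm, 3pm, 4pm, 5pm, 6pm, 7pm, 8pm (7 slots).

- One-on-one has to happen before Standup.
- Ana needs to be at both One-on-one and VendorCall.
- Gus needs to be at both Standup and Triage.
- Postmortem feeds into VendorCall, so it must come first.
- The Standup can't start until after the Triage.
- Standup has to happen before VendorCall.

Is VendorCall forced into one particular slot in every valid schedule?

VendorCall can be 4pm (e.g. One-on-one=2pm; Postmortem=2pm; Standup=3pm; Triage=2pm; VendorCall=4pm) or 5pm (e.g. One-on-one -> 2pm; Postmortem -> 2pm; Standup -> 3pm; Triage -> 2pm; VendorCall -> 5pm).

No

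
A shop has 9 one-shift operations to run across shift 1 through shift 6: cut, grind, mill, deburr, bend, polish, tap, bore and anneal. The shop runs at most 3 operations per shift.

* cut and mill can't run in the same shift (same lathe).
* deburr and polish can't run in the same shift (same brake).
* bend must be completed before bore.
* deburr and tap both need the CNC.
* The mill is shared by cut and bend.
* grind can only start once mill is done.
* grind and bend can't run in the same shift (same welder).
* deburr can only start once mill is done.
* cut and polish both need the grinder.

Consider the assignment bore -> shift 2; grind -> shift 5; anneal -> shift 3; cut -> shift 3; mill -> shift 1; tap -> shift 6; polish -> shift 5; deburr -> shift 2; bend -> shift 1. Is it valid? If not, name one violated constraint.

Valid

deburr can only start once mill is done — holds.
deburr and tap both need the CNC — holds.
The shop runs at most 3 operations per shift — holds.
bend must be completed before bore — holds.
The mill is shared by cut and bend — holds.
grind can only start once mill is done — holds.
cut and polish both need the grinder — holds.
grind and bend can't run in the same shift (same welder) — holds.
cut and mill can't run in the same shift (same lathe) — holds.
deburr and polish can't run in the same shift (same brake) — holds.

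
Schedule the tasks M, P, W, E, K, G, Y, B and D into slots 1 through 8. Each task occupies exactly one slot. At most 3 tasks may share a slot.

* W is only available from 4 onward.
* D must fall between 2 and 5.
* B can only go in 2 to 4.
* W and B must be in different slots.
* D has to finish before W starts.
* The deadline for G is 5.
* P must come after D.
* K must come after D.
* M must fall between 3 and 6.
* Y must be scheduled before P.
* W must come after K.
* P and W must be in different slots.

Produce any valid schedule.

E in 1; P in 3; K in 3; Y in 1; M in 3; G in 1; W in 4; B in 2; D in 2

Checking: D(2) before P(3); D(2) before K(3); D(2) before W(4); K(3) before W(4); Y(1) before P(3); W(4) != B(2); P(3) != W(4); D=2 in [2,5]; B=2 in [2,4]; M=3 in [3,6]; W=4 in [4,8]; G=1 in [1,5]; max 3 per slot (cap 3).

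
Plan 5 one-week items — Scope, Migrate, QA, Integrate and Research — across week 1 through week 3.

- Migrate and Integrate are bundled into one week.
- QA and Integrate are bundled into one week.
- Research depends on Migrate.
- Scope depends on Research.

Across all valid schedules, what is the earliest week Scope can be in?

Precedence pushes Scope to at least week 3.
Scope at week 3 is achievable: Research -> week 2; Scope -> week 3; Migrate -> week 1; QA -> week 1; Integrate -> week 1.

week 3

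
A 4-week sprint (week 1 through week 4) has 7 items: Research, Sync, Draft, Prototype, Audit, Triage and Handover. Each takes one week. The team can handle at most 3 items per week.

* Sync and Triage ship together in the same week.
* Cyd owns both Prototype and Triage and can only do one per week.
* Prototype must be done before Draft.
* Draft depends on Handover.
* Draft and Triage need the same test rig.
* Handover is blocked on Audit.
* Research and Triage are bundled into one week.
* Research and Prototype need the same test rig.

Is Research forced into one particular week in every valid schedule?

No

Research can be week 1 (e.g. Research -> week 1; Handover -> week 3; Audit -> week 2; Triage -> week 1; Prototype -> week 2; Sync -> week 1; Draft -> week 4) or week 2 (e.g. Sync in week 2, Audit in week 1, Handover in week 3, Triage in week 2, Draft in week 4, Research in week 2, Prototype in week 1).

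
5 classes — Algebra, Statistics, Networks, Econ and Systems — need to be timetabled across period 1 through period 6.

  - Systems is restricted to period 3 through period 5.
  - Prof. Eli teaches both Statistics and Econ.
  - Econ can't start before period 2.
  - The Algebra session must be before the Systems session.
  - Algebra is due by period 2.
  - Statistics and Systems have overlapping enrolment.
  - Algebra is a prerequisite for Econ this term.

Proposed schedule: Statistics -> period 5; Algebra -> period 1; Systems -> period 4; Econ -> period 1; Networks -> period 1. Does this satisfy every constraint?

Invalid. Econ can't start before period 2.

Prof. Eli teaches both Statistics and Econ — holds.
Econ can't start before period 2 — violated.
Statistics and Systems have overlapping enrolment — holds.
Algebra is a prerequisite for Econ this term — violated.
Systems is restricted to period 3 through period 5 — holds.
Algebra is due by period 2 — holds.
The Algebra session must be before the Systems session — holds.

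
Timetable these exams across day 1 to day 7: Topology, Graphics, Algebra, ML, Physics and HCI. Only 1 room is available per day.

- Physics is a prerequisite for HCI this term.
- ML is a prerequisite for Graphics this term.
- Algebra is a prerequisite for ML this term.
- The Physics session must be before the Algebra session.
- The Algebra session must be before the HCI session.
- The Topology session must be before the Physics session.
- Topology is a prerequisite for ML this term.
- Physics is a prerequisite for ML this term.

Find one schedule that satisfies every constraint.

Physics=day 2, HCI=day 5, Graphics=day 6, ML=day 4, Topology=day 1, Algebra=day 3

Checking: Algebra(day 3) before HCI(day 5); Algebra(day 3) before ML(day 4); Topology(day 1) before ML(day 4); Physics(day 2) before ML(day 4); Topology(day 1) before Physics(day 2); ML(day 4) before Graphics(day 6); Physics(day 2) before Algebra(day 3); Physics(day 2) before HCI(day 5); max 1 per day (cap 1).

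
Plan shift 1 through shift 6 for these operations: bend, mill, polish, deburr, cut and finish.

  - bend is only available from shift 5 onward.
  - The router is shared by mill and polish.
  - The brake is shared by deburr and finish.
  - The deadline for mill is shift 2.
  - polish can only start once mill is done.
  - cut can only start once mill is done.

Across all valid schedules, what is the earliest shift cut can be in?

shift 2

Precedence pushes cut to at least shift 2.
cut at shift 2 is achievable: bend -> shift 5, polish -> shift 2, mill -> shift 1, deburr -> shift 1, cut -> shift 2, finish -> shift 2.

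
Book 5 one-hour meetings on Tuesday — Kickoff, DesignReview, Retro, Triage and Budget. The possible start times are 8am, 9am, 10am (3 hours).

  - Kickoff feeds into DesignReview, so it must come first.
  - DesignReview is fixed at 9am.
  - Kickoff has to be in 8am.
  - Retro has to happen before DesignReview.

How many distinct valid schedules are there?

9

Splitting on Triage: it can be 8am (3), 9am (3), 10am (3). Listing each branch's schedules as (Kickoff, DesignReview, Retro, Budget):
Triage=8am: (8am,9am,8am,8am) (8am,9am,8am,9am) (8am,9am,8am,10am) — 3.
Triage=9am: (8am,9am,8am,8am) (8am,9am,8am,9am) (8am,9am,8am,10am) — 3.
Triage=10am: (8am,9am,8am,8am) (8am,9am,8am,9am) (8am,9am,8am,10am) — 3.
Summing: 3 + 3 + 3 = 9.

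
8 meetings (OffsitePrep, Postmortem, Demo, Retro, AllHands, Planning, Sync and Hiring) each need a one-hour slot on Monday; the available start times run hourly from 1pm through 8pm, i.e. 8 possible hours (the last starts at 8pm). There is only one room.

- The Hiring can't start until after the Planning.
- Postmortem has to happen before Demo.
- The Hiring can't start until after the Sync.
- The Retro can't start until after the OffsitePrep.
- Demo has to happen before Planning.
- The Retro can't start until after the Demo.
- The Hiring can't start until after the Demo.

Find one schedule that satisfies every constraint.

Demo=2pm; AllHands=8pm; Hiring=5pm; Postmortem=1pm; Retro=7pm; OffsitePrep=6pm; Sync=4pm; Planning=3pm

Checking: Demo(2pm) before Retro(7pm); Demo(2pm) before Hiring(5pm); Demo(2pm) before Planning(3pm); Planning(3pm) before Hiring(5pm); Sync(4pm) before Hiring(5pm); OffsitePrep(6pm) before Retro(7pm); Postmortem(1pm) before Demo(2pm); max 1 per hour (cap 1).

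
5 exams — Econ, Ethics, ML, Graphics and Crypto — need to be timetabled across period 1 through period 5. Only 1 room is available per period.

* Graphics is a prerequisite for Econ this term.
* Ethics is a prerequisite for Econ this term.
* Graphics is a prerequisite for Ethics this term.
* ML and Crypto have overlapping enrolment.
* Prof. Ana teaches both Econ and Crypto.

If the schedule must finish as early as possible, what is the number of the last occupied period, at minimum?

The precedence chain requires at least 3 distinct periods.
With at most 1 per period and 5 exams, at least 5 periods are needed.
5 works (last occupied period: period 5): for example Ethics -> period 2; Econ -> period 3; Crypto -> period 5; Graphics -> period 1; ML -> period 4.

period 5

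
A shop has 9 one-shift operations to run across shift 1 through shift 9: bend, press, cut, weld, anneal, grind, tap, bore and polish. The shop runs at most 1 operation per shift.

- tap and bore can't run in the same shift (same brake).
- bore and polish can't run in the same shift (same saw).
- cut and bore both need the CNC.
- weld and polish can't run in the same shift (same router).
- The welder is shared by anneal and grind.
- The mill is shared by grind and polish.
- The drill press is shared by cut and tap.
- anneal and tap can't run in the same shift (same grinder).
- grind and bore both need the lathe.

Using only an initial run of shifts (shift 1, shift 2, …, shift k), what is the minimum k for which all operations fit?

9 shifts

With at most 1 per shift and 9 operations, at least 9 shifts are needed.
9 works (last occupied shift: shift 9): for example tap -> shift 7, bore -> shift 8, grind -> shift 6, anneal -> shift 5, weld -> shift 4, bend -> shift 1, polish -> shift 9, press -> shift 2, cut -> shift 3.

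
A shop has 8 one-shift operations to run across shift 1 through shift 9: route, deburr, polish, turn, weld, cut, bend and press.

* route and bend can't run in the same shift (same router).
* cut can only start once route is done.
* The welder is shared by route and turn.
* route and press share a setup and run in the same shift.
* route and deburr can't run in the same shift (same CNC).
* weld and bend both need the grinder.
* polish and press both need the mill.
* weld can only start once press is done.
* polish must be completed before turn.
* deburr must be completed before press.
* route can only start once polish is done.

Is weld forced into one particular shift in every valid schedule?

weld can be shift 3 (e.g. polish in shift 1; route in shift 2; bend in shift 1; turn in shift 3; cut in shift 3; weld in shift 3; deburr in shift 1; press in shift 2) or shift 4 (e.g. deburr=shift 1; bend=shift 1; weld=shift 4; press=shift 2; route=shift 2; cut=shift 3; turn=shift 3; polish=shift 1).

No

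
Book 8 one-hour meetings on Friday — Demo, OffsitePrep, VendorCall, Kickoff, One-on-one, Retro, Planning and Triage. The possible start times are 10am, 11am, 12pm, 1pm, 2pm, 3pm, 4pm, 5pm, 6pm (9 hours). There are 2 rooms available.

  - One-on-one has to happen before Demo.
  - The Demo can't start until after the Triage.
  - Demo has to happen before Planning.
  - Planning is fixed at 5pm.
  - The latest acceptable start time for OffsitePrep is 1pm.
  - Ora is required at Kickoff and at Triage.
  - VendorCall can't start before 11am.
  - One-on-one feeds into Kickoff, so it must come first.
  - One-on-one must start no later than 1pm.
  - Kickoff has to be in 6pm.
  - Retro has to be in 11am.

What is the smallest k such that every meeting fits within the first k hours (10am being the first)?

The precedence chain requires at least 3 distinct hours.
With at most 2 per hour and 8 meetings, at least 4 hours are needed.
Kickoff can't be placed before 6pm — that is hour 9 counting from 10am — so the schedule must run through at least 9 hours.
9 works (last occupied hour: 6pm): for example VendorCall in 11am; Retro in 11am; Kickoff in 6pm; OffsitePrep in 10am; Planning in 5pm; Triage in 12pm; Demo in 1pm; One-on-one in 10am.

9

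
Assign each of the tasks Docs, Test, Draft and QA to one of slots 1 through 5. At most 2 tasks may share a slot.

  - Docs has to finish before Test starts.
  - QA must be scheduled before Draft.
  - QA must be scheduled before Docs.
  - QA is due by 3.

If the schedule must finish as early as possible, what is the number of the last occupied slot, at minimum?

The precedence chain requires at least 3 distinct slots.
With at most 2 per slot and 4 tasks, at least 2 slots are needed.
3 works (last occupied slot: 3): for example Test=3, Docs=2, QA=1, Draft=2.

slot 3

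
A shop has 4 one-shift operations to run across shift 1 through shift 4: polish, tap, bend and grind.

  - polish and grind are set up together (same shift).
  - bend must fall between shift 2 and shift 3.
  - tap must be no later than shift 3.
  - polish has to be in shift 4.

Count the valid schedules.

6

Splitting on tap: it can be shift 1 (2), shift 2 (2), shift 3 (2). Listing each branch's schedules as (polish, bend, grind) by shift number:
tap=shift 1: (4,2,4) (4,3,4) — 2.
tap=shift 2: (4,2,4) (4,3,4) — 2.
tap=shift 3: (4,2,4) (4,3,4) — 2.
Summing: 2 + 2 + 2 = 6.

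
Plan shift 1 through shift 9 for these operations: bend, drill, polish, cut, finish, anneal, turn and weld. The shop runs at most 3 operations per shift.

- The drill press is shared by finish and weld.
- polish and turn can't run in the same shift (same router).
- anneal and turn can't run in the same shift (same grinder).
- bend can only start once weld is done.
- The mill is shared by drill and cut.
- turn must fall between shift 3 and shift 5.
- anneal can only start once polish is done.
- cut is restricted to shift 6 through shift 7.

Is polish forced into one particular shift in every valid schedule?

polish can be shift 1 (e.g. weld -> shift 1; polish -> shift 1; cut -> shift 6; anneal -> shift 2; drill -> shift 1; bend -> shift 2; turn -> shift 3; finish -> shift 2) or shift 2 (e.g. anneal in shift 4, polish in shift 2, drill in shift 1, weld in shift 1, bend in shift 2, finish in shift 2, turn in shift 3, cut in shift 6).

No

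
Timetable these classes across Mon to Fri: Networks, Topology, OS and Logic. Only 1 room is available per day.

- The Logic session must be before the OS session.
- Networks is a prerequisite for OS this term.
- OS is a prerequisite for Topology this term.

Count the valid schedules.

10

Splitting on Networks: it can be Mon (4), Tue (4), Wed (2). Listing each branch's schedules as (Topology, OS, Logic):
Networks=Mon: (Thu,Wed,Tue) (Fri,Wed,Tue) (Fri,Thu,Tue) (Fri,Thu,Wed) — 4.
Networks=Tue: (Thu,Wed,Mon) (Fri,Wed,Mon) (Fri,Thu,Mon) (Fri,Thu,Wed) — 4.
Networks=Wed: (Fri,Thu,Mon) (Fri,Thu,Tue) — 2.
Summing: 4 + 4 + 2 = 10.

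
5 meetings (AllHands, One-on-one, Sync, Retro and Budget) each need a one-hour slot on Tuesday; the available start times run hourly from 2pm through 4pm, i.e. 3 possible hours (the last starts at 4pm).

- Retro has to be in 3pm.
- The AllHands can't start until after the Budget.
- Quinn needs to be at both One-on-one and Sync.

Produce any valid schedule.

Budget in 2pm, Sync in 3pm, One-on-one in 2pm, AllHands in 3pm, Retro in 3pm

Checking: Budget(2pm) before AllHands(3pm); One-on-one(2pm) != Sync(3pm); Retro=3pm in [3pm,3pm].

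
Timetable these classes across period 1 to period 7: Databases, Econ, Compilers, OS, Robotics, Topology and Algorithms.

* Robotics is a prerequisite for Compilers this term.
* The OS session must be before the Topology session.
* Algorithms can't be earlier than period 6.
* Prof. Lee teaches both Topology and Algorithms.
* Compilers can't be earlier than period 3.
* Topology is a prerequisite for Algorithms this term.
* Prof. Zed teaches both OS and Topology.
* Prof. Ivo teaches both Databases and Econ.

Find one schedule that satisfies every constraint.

Topology in period 2; Algorithms in period 6; OS in period 1; Robotics in period 1; Econ in period 2; Compilers in period 3; Databases in period 1

Checking: Robotics(period 1) before Compilers(period 3); OS(period 1) before Topology(period 2); Topology(period 2) before Algorithms(period 6); OS(period 1) != Topology(period 2); Databases(period 1) != Econ(period 2); Topology(period 2) != Algorithms(period 6); Algorithms=period 6 in [period 6,period 7]; Compilers=period 3 in [period 3,period 7].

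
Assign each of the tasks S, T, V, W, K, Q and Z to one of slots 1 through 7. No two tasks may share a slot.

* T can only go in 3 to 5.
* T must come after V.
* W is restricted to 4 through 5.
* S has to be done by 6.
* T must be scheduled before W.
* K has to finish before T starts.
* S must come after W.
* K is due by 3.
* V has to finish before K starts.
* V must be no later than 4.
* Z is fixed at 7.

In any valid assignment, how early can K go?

Precedence pushes K to at least 2; K's own window allows nothing later than 3.
K at 2 is achievable: T=3; Z=7; Q=6; S=5; W=4; V=1; K=2.

2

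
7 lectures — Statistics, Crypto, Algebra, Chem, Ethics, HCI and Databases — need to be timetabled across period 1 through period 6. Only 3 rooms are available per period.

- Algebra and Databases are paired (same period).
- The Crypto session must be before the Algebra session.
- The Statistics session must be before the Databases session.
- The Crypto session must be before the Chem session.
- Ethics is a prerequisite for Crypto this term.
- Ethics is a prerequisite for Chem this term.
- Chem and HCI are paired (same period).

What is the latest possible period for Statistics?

period 5

Downstream work caps Statistics at period 5.
Statistics at period 5 is achievable: Chem -> period 3, Databases -> period 6, Algebra -> period 6, Statistics -> period 5, HCI -> period 3, Crypto -> period 2, Ethics -> period 1.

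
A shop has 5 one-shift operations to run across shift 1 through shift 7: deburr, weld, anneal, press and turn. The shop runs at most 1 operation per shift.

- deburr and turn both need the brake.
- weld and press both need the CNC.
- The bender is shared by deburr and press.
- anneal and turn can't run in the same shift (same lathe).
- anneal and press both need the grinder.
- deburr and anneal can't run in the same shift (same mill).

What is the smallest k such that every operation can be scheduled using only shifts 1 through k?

5

With at most 1 per shift and 5 operations, at least 5 shifts are needed.
5 works (last occupied shift: shift 5): for example deburr -> shift 1, anneal -> shift 3, turn -> shift 5, weld -> shift 2, press -> shift 4.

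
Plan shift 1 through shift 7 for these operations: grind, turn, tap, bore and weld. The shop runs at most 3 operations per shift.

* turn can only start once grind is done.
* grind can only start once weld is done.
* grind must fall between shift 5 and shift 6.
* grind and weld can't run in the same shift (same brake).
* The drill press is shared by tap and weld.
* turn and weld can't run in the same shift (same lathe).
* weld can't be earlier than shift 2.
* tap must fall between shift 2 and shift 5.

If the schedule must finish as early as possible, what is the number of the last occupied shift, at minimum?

The precedence chain requires at least 3 distinct shifts.
With at most 3 per shift and 5 operations, at least 2 shifts are needed.
Propagating the time windows through the other constraints, turn can't land before shift 6, so the schedule must run through at least shift 6.
6 works (last occupied shift: shift 6): for example bore=shift 1, tap=shift 2, turn=shift 6, weld=shift 3, grind=shift 5.

6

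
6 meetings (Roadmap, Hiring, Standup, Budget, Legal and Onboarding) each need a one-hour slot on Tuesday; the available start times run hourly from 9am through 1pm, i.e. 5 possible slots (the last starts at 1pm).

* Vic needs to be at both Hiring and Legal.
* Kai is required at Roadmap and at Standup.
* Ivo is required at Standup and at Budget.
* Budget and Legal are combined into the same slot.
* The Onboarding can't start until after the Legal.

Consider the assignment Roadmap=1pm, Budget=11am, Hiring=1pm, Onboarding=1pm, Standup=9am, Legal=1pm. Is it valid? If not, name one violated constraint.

Invalid. Vic needs to be at both Hiring and Legal.

Ivo is required at Standup and at Budget — holds.
Budget and Legal are combined into the same slot — violated.
The Onboarding can't start until after the Legal — violated.
Kai is required at Roadmap and at Standup — holds.
Vic needs to be at both Hiring and Legal — violated.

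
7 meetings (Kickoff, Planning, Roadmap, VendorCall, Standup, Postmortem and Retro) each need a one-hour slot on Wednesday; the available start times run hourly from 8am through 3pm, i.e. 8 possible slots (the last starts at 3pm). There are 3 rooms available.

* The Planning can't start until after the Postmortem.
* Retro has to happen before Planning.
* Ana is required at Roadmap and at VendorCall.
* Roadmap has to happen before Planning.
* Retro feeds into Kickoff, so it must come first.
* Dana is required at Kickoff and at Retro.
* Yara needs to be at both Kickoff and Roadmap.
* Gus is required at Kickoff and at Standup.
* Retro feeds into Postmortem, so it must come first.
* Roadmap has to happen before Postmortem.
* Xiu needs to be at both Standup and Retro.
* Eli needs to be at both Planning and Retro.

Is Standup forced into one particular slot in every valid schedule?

Standup can be 8am (e.g. Postmortem -> 10am, Kickoff -> 10am, VendorCall -> 9am, Retro -> 9am, Standup -> 8am, Roadmap -> 8am, Planning -> 11am) or 9am (e.g. Postmortem -> 9am; Standup -> 9am; Kickoff -> 10am; VendorCall -> 9am; Planning -> 10am; Roadmap -> 8am; Retro -> 8am).

No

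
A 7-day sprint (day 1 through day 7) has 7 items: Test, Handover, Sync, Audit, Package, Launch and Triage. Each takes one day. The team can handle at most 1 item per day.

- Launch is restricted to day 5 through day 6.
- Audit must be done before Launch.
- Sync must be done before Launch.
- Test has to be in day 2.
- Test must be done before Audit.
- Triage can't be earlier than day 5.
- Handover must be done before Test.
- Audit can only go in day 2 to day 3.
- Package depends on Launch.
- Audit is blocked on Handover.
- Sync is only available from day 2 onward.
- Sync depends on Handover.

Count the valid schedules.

3

Enumerating: Launch -> day 5; Handover -> day 1; Audit -> day 3; Triage -> day 6; Test -> day 2; Package -> day 7; Sync -> day 4 | Sync in day 4; Package in day 6; Launch in day 5; Handover in day 1; Audit in day 3; Test in day 2; Triage in day 7 | Audit in day 3; Triage in day 5; Handover in day 1; Test in day 2; Package in day 7; Launch in day 6; Sync in day 4.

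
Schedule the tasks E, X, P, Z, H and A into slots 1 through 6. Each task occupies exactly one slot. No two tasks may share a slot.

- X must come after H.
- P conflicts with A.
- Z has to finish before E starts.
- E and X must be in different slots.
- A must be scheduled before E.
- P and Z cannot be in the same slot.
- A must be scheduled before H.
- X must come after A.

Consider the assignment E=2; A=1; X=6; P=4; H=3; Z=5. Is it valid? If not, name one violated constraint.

No two tasks may share a slot — holds.
X must come after A — holds.
A must be scheduled before E — holds.
X must come after H — holds.
A must be scheduled before H — holds.
Z has to finish before E starts — violated.
P conflicts with A — holds.
E and X must be in different slots — holds.
P and Z cannot be in the same slot — holds.

No — it violates: Z has to finish before E starts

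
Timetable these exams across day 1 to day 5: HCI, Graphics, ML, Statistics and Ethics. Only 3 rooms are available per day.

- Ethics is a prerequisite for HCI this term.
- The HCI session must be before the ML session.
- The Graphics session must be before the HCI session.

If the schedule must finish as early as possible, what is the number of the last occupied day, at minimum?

day 3

The precedence chain requires at least 3 distinct days.
With at most 3 per day and 5 exams, at least 2 days are needed.
3 works (last occupied day: day 3): for example Statistics in day 1; Ethics in day 1; HCI in day 2; ML in day 3; Graphics in day 1.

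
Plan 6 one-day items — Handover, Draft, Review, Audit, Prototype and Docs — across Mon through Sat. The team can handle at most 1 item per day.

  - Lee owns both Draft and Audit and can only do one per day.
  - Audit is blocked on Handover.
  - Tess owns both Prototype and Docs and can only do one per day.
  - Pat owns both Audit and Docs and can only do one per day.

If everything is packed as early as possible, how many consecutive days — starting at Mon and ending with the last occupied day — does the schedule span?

The precedence chain requires at least 2 distinct days.
With at most 1 per day and 6 work items, at least 6 days are needed.
6 works (last occupied day: Sat): for example Draft in Wed; Review in Thu; Prototype in Fri; Audit in Tue; Docs in Sat; Handover in Mon.

6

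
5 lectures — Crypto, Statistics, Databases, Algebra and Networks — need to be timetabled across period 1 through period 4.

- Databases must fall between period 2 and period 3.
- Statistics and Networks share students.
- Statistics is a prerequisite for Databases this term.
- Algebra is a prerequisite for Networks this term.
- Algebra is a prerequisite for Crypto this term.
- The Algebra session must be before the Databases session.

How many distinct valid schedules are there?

Splitting on Crypto: it can be period 2 (8), period 3 (12), period 4 (12). Listing each branch's schedules as (Statistics, Databases, Algebra, Networks) by period number:
Crypto=period 2: (1,2,1,2) (1,2,1,3) (1,2,1,4) (1,3,1,2) (1,3,1,3) (1,3,1,4) (2,3,1,3) (2,3,1,4) — 8.
Crypto=period 3: (1,2,1,2) (1,2,1,3) (1,2,1,4) (1,3,1,2) (1,3,1,3) (1,3,1,4) (1,3,2,3) (1,3,2,4) (2,3,1,3) (2,3,1,4) (2,3,2,3) (2,3,2,4) — 12.
Crypto=period 4: (1,2,1,2) (1,2,1,3) (1,2,1,4) (1,3,1,2) (1,3,1,3) (1,3,1,4) (1,3,2,3) (1,3,2,4) (2,3,1,3) (2,3,1,4) (2,3,2,3) (2,3,2,4) — 12.
Summing: 8 + 12 + 12 = 32.

32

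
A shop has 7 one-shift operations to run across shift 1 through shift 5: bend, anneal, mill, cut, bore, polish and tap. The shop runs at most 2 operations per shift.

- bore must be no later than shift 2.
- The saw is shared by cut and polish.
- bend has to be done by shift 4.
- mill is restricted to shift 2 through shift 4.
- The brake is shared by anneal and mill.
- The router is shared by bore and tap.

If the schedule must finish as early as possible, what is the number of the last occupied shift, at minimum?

With at most 2 per shift and 7 operations, at least 4 shifts are needed.
mill can't be placed before shift 2, so the schedule must run through at least shift 2.
4 works (last occupied shift: shift 4): for example anneal in shift 3; bend in shift 1; bore in shift 1; mill in shift 2; cut in shift 2; polish in shift 3; tap in shift 4.

shift 4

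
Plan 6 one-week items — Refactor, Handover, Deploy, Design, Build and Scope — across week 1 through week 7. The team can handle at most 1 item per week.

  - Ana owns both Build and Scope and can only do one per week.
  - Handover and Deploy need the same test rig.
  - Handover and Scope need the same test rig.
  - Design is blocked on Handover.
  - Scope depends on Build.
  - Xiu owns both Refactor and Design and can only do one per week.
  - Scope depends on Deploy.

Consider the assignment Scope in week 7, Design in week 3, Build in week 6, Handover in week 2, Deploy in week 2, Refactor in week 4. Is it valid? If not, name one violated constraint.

No. Handover and Deploy need the same test rig is not satisfied.

Handover and Scope need the same test rig — holds.
Design is blocked on Handover — holds.
Scope depends on Deploy — holds.
Scope depends on Build — holds.
Handover and Deploy need the same test rig — violated.
Ana owns both Build and Scope and can only do one per week — holds.
The team can handle at most 1 item per week — violated.
Xiu owns both Refactor and Design and can only do one per week — holds.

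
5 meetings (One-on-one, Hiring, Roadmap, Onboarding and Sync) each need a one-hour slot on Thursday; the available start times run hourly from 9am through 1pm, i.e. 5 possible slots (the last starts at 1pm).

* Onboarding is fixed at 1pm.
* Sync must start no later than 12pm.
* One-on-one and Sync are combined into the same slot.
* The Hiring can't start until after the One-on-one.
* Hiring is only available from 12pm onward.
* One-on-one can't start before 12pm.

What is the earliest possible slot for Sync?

12pm

Sync must be in the same slot as One-on-one, which can't be before 12pm, so Sync is at least 12pm; Sync's own window allows nothing later than 12pm.
Sync at 12pm is achievable: Roadmap in 9am, Sync in 12pm, Hiring in 1pm, Onboarding in 1pm, One-on-one in 12pm.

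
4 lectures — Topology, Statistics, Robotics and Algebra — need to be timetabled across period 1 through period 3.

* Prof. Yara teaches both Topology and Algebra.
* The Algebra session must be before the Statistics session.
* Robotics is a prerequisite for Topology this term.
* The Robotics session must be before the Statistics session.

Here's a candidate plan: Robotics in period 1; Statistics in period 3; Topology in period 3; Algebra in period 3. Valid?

Invalid. Prof. Yara teaches both Topology and Algebra.

The Robotics session must be before the Statistics session — holds.
The Algebra session must be before the Statistics session — violated.
Robotics is a prerequisite for Topology this term — holds.
Prof. Yara teaches both Topology and Algebra — violated.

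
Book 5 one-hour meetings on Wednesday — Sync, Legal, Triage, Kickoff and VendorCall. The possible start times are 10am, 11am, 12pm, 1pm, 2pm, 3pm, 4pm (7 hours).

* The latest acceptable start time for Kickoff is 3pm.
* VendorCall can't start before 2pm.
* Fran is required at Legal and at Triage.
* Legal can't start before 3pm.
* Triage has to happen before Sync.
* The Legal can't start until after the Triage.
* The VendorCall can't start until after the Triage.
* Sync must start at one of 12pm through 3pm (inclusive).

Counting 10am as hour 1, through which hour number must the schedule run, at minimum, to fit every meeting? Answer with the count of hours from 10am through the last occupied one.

6 hours

The precedence chain requires at least 2 distinct hours.
Legal can't be placed before 3pm — that is hour 6 counting from 10am — so the schedule must run through at least 6 hours.
6 works (last occupied hour: 3pm): for example Triage=10am, Kickoff=10am, Sync=12pm, VendorCall=2pm, Legal=3pm.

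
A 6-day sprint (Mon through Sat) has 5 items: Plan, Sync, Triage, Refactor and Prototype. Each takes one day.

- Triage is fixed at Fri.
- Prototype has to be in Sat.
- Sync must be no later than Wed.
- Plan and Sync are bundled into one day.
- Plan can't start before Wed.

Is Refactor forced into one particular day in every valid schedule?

Refactor can be Mon (e.g. Triage -> Fri; Plan -> Wed; Prototype -> Sat; Refactor -> Mon; Sync -> Wed) or Tue (e.g. Prototype in Sat; Refactor in Tue; Triage in Fri; Plan in Wed; Sync in Wed).

No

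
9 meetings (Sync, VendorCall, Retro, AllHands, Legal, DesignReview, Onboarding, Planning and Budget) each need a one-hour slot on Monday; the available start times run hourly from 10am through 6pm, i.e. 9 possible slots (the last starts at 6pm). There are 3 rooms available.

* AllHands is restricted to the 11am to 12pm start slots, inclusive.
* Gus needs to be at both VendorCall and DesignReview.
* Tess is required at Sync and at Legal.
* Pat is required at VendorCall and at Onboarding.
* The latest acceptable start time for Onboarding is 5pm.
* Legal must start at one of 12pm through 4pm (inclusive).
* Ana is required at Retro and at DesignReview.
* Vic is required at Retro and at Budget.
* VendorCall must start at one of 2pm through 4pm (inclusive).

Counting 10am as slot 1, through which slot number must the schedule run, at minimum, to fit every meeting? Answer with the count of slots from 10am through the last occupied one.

With at most 3 per slot and 9 meetings, at least 3 slots are needed.
VendorCall can't be placed before 2pm — that is slot 5 counting from 10am — so the schedule must run through at least 5 slots.
5 works (last occupied slot: 2pm): for example VendorCall in 2pm; Retro in 10am; Legal in 12pm; Budget in 12pm; Sync in 10am; AllHands in 11am; Planning in 11am; DesignReview in 11am; Onboarding in 10am.

5 slots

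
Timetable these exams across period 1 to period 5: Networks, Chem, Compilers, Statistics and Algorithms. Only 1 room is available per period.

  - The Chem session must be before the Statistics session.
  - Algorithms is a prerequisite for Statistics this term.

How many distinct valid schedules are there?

Splitting on Networks: it can be period 1 (8), period 2 (8), period 3 (8), period 4 (8), period 5 (8). Listing each branch's schedules as (Chem, Compilers, Statistics, Algorithms) by period number:
Networks=period 1: (2,3,5,4) (2,4,5,3) (2,5,4,3) (3,2,5,4) (3,4,5,2) (3,5,4,2) (4,2,5,3) (4,3,5,2) — 8.
Networks=period 2: (1,3,5,4) (1,4,5,3) (1,5,4,3) (3,1,5,4) (3,4,5,1) (3,5,4,1) (4,1,5,3) (4,3,5,1) — 8.
Networks=period 3: (1,2,5,4) (1,4,5,2) (1,5,4,2) (2,1,5,4) (2,4,5,1) (2,5,4,1) (4,1,5,2) (4,2,5,1) — 8.
Networks=period 4: (1,2,5,3) (1,3,5,2) (1,5,3,2) (2,1,5,3) (2,3,5,1) (2,5,3,1) (3,1,5,2) (3,2,5,1) — 8.
Networks=period 5: (1,2,4,3) (1,3,4,2) (1,4,3,2) (2,1,4,3) (2,3,4,1) (2,4,3,1) (3,1,4,2) (3,2,4,1) — 8.
Summing: 8 + 8 + 8 + 8 + 8 = 40.

40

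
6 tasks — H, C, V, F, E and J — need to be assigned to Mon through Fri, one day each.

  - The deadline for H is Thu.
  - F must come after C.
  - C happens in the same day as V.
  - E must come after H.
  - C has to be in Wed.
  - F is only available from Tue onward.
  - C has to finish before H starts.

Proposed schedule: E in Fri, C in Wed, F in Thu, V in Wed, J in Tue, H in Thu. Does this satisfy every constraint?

C has to be in Wed — holds.
C happens in the same day as V — holds.
The deadline for H is Thu — holds.
F is only available from Tue onward — holds.
F must come after C — holds.
C has to finish before H starts — holds.
E must come after H — holds.

Yes, all constraints hold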